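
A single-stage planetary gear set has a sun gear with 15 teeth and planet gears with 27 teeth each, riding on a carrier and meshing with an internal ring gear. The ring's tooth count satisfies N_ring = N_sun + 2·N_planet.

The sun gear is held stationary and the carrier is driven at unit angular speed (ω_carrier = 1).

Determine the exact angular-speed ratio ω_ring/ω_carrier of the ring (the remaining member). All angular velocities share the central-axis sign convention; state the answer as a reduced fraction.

28/23

N_ring = 15 + 2·27 = 69
15(ω_s−ω_c) = −69(ω_r−ω_c),  ω_s=0, ω_c=1
ω_r = 1 − (15/69)(0−1) = 28/23
ω_r/ω_c = 28/23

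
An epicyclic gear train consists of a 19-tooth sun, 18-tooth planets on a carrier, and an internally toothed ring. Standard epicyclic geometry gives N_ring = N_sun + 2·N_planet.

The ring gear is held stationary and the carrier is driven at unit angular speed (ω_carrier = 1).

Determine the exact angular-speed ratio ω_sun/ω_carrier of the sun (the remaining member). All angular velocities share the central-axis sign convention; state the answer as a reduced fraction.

74/19

N_ring = 19 + 2·18 = 55
19(ω_s−ω_c) = −55(ω_r−ω_c),  ω_r=0, ω_c=1
ω_s = 1 − (55/19)(0−1) = 74/19
ω_s/ω_c = 74/19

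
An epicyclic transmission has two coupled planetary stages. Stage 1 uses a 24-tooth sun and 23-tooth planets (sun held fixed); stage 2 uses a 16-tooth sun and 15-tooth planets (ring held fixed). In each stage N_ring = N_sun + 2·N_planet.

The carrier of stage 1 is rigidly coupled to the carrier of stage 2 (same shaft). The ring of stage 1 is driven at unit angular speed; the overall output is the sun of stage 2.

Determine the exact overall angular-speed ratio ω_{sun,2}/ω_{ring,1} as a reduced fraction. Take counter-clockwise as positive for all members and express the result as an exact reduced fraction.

Stage 1: N_ring = 24 + 2·23 = 70
Stage 1: 24(ω_s−ω_c) = −70(ω_r−ω_c),  ω_s=0, ω_r=1
Stage 1: 24(0−ω_c) = −70(1−ω_c)  ⇒  94ω_c = 70  ⇒  ω_c = 35/47
  ⇒ ω_c¹/ω_r¹ = 35/47
Stage 2: N_ring = 16 + 2·15 = 46
Stage 2: 16(ω_s−ω_c) = −46(ω_r−ω_c),  ω_r=0, ω_c=1
Stage 2: ω_s = 1 − (46/16)(0−1) = 31/8
  ⇒ ω_s²/ω_c² = 31/8
Coupling ω_c² = ω_c¹ ⇒ overall = 35/47 × 31/8 = 1085/376

1085/376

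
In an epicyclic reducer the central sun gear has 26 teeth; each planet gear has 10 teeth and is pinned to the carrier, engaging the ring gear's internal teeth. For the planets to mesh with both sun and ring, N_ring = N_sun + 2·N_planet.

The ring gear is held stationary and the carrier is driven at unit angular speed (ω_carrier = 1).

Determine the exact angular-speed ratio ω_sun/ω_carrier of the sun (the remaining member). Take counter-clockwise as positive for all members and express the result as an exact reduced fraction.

36/13

N_ring = 26 + 2·10 = 46
26(ω_s−ω_c) = −46(ω_r−ω_c),  ω_r=0, ω_c=1
ω_s = 1 − (46/26)(0−1) = 36/13
ω_s/ω_c = 36/13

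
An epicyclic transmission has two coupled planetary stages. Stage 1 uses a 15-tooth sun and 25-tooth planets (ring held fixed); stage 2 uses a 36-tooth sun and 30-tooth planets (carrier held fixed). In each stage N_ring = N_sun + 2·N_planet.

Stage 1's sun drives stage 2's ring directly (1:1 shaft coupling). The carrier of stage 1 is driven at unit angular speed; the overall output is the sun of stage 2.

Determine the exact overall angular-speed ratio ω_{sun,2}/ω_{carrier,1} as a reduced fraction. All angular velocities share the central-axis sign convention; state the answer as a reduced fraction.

-128/9

Stage 1: N_ring = 15 + 2·25 = 65
Stage 1: 15(ω_s−ω_c) = −65(ω_r−ω_c),  ω_r=0, ω_c=1
Stage 1: ω_s = 1 − (65/15)(0−1) = 16/3
  ⇒ ω_s¹/ω_c¹ = 16/3
Stage 2: N_ring = 36 + 2·30 = 96
Stage 2: 36(ω_s−ω_c) = −96(ω_r−ω_c),  ω_c=0, ω_r=1
Stage 2: ω_s = 0 − (96/36)(1−0) = -8/3
  ⇒ ω_s²/ω_r² = -8/3
Coupling ω_r² = ω_s¹ ⇒ overall = 16/3 × -8/3 = -128/9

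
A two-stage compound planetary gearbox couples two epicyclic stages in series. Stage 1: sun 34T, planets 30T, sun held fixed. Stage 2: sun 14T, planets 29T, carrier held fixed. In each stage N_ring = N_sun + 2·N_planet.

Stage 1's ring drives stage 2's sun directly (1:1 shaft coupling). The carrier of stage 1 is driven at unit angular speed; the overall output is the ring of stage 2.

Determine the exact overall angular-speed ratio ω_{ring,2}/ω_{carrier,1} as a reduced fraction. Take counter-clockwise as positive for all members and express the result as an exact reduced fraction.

-112/423

Stage 1: N_ring = 34 + 2·30 = 94
Stage 1: 34(ω_s−ω_c) = −94(ω_r−ω_c),  ω_s=0, ω_c=1
Stage 1: ω_r = 1 − (34/94)(0−1) = 64/47
  ⇒ ω_r¹/ω_c¹ = 64/47
Stage 2: N_ring = 14 + 2·29 = 72
Stage 2: 14(ω_s−ω_c) = −72(ω_r−ω_c),  ω_c=0, ω_s=1
Stage 2: ω_r = 0 − (14/72)(1−0) = -7/36
  ⇒ ω_r²/ω_s² = -7/36
Coupling ω_s² = ω_r¹ ⇒ overall = 64/47 × -7/36 = -112/423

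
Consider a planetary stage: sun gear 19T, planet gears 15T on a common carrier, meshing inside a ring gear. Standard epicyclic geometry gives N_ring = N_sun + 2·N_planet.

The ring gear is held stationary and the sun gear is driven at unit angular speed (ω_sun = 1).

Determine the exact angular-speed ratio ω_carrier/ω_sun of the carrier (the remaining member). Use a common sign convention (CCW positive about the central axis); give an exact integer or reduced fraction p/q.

19/68

N_ring = 19 + 2·15 = 49
19(ω_s−ω_c) = −49(ω_r−ω_c),  ω_r=0, ω_s=1
19(1−ω_c) = −49(0−ω_c)  ⇒  68ω_c = 19  ⇒  ω_c = 19/68
ω_c/ω_s = 19/68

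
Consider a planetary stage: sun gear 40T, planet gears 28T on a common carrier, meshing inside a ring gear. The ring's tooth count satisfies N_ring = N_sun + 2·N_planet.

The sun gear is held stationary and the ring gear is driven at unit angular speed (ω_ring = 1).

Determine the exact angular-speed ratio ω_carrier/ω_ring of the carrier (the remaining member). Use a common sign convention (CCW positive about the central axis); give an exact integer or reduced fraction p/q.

N_ring = 40 + 2·28 = 96
40(ω_s−ω_c) = −96(ω_r−ω_c),  ω_s=0, ω_r=1
40(0−ω_c) = −96(1−ω_c)  ⇒  136ω_c = 96  ⇒  ω_c = 12/17
ω_c/ω_r = 12/17

12/17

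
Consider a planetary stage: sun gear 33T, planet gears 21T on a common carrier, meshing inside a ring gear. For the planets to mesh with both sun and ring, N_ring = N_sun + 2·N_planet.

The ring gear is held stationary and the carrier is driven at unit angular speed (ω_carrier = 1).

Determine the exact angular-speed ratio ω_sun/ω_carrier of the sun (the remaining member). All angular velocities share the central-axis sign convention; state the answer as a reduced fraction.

36/11

N_ring = 33 + 2·21 = 75
33(ω_s−ω_c) = −75(ω_r−ω_c),  ω_r=0, ω_c=1
ω_s = 1 − (75/33)(0−1) = 36/11
ω_s/ω_c = 36/11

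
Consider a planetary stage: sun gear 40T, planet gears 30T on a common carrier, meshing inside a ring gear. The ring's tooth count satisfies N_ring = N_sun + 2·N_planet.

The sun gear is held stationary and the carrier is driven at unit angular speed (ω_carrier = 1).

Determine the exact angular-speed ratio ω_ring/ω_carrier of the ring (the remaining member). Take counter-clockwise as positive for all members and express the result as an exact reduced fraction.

N_ring = 40 + 2·30 = 100
40(ω_s−ω_c) = −100(ω_r−ω_c),  ω_s=0, ω_c=1
ω_r = 1 − (40/100)(0−1) = 7/5
ω_r/ω_c = 7/5

7/5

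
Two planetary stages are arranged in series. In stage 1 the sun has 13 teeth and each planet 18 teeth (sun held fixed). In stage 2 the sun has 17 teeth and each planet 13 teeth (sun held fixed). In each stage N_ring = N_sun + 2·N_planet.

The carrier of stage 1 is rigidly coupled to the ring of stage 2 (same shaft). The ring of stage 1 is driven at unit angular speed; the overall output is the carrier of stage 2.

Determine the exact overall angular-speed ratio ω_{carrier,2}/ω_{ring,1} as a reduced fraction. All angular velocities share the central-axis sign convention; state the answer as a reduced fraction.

Stage 1: N_ring = 13 + 2·18 = 49
Stage 1: 13(ω_s−ω_c) = −49(ω_r−ω_c),  ω_s=0, ω_r=1
Stage 1: 13(0−ω_c) = −49(1−ω_c)  ⇒  62ω_c = 49  ⇒  ω_c = 49/62
  ⇒ ω_c¹/ω_r¹ = 49/62
Stage 2: N_ring = 17 + 2·13 = 43
Stage 2: 17(ω_s−ω_c) = −43(ω_r−ω_c),  ω_s=0, ω_r=1
Stage 2: 17(0−ω_c) = −43(1−ω_c)  ⇒  60ω_c = 43  ⇒  ω_c = 43/60
  ⇒ ω_c²/ω_r² = 43/60
Coupling ω_r² = ω_c¹ ⇒ overall = 49/62 × 43/60 = 2107/3720

2107/3720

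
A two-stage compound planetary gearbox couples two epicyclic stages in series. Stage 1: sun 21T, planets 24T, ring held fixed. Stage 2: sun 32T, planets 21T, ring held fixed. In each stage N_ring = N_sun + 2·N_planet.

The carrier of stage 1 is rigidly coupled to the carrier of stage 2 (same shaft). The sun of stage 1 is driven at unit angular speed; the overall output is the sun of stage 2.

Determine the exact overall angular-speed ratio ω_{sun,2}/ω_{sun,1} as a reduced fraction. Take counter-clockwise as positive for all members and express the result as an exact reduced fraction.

371/480

Stage 1: N_ring = 21 + 2·24 = 69
Stage 1: 21(ω_s−ω_c) = −69(ω_r−ω_c),  ω_r=0, ω_s=1
Stage 1: 21(1−ω_c) = −69(0−ω_c)  ⇒  90ω_c = 21  ⇒  ω_c = 7/30
  ⇒ ω_c¹/ω_s¹ = 7/30
Stage 2: N_ring = 32 + 2·21 = 74
Stage 2: 32(ω_s−ω_c) = −74(ω_r−ω_c),  ω_r=0, ω_c=1
Stage 2: ω_s = 1 − (74/32)(0−1) = 53/16
  ⇒ ω_s²/ω_c² = 53/16
Coupling ω_c² = ω_c¹ ⇒ overall = 7/30 × 53/16 = 371/480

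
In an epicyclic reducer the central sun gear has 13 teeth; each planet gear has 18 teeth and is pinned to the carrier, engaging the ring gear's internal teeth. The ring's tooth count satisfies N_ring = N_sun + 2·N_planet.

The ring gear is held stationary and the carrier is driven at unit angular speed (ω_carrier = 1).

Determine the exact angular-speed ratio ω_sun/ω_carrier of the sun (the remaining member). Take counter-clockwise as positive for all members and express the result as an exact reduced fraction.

N_ring = 13 + 2·18 = 49
13(ω_s−ω_c) = −49(ω_r−ω_c),  ω_r=0, ω_c=1
ω_s = 1 − (49/13)(0−1) = 62/13
ω_s/ω_c = 62/13

62/13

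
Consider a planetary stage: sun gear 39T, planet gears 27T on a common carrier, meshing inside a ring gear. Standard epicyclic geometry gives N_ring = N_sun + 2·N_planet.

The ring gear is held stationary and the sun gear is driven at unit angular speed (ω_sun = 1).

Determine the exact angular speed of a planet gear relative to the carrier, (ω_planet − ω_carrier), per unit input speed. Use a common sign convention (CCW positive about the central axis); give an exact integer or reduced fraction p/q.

-403/396

N_ring = 39 + 2·27 = 93
39(ω_s−ω_c) = −93(ω_r−ω_c),  ω_r=0, ω_s=1
39(1−ω_c) = −93(0−ω_c)  ⇒  132ω_c = 39  ⇒  ω_c = 13/44
sun–planet: 39·(1−13/44) = −27·(ω_p−ω_c)  ⇒  ω_p−ω_c = −(39/27)·(31/44) = -403/396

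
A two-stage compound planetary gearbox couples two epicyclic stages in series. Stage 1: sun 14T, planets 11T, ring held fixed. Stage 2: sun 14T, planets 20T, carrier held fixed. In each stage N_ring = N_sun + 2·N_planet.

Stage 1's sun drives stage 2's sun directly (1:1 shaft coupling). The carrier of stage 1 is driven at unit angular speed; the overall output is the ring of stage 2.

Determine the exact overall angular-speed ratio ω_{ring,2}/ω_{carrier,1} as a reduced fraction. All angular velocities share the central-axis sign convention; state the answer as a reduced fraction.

-25/27

Stage 1: N_ring = 14 + 2·11 = 36
Stage 1: 14(ω_s−ω_c) = −36(ω_r−ω_c),  ω_r=0, ω_c=1
Stage 1: ω_s = 1 − (36/14)(0−1) = 25/7
  ⇒ ω_s¹/ω_c¹ = 25/7
Stage 2: N_ring = 14 + 2·20 = 54
Stage 2: 14(ω_s−ω_c) = −54(ω_r−ω_c),  ω_c=0, ω_s=1
Stage 2: ω_r = 0 − (14/54)(1−0) = -7/27
  ⇒ ω_r²/ω_s² = -7/27
Coupling ω_s² = ω_s¹ ⇒ overall = 25/7 × -7/27 = -25/27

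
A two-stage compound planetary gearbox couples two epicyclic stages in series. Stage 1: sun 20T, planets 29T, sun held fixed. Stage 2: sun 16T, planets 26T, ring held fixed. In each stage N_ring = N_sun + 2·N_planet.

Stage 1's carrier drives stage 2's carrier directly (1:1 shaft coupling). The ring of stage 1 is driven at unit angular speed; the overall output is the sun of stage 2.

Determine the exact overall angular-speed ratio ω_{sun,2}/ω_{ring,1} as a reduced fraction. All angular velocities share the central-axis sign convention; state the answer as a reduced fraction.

117/28

Stage 1: N_ring = 20 + 2·29 = 78
Stage 1: 20(ω_s−ω_c) = −78(ω_r−ω_c),  ω_s=0, ω_r=1
Stage 1: 20(0−ω_c) = −78(1−ω_c)  ⇒  98ω_c = 78  ⇒  ω_c = 39/49
  ⇒ ω_c¹/ω_r¹ = 39/49
Stage 2: N_ring = 16 + 2·26 = 68
Stage 2: 16(ω_s−ω_c) = −68(ω_r−ω_c),  ω_r=0, ω_c=1
Stage 2: ω_s = 1 − (68/16)(0−1) = 21/4
  ⇒ ω_s²/ω_c² = 21/4
Coupling ω_c² = ω_c¹ ⇒ overall = 39/49 × 21/4 = 117/28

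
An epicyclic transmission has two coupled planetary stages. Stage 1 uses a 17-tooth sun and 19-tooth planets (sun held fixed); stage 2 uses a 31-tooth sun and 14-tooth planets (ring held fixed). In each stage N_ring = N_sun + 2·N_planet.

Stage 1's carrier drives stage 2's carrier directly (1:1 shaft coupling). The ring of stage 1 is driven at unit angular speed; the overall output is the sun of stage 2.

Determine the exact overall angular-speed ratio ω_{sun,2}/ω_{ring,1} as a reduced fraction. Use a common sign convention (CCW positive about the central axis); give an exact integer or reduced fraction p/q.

Stage 1: N_ring = 17 + 2·19 = 55
Stage 1: 17(ω_s−ω_c) = −55(ω_r−ω_c),  ω_s=0, ω_r=1
Stage 1: 17(0−ω_c) = −55(1−ω_c)  ⇒  72ω_c = 55  ⇒  ω_c = 55/72
  ⇒ ω_c¹/ω_r¹ = 55/72
Stage 2: N_ring = 31 + 2·14 = 59
Stage 2: 31(ω_s−ω_c) = −59(ω_r−ω_c),  ω_r=0, ω_c=1
Stage 2: ω_s = 1 − (59/31)(0−1) = 90/31
  ⇒ ω_s²/ω_c² = 90/31
Coupling ω_c² = ω_c¹ ⇒ overall = 55/72 × 90/31 = 275/124

275/124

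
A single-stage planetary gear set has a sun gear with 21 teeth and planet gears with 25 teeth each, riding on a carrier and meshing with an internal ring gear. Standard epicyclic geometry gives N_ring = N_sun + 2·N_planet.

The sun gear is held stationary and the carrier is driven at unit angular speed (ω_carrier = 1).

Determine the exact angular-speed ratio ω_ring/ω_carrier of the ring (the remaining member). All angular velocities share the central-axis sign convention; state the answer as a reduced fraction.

N_ring = 21 + 2·25 = 71
21(ω_s−ω_c) = −71(ω_r−ω_c),  ω_s=0, ω_c=1
ω_r = 1 − (21/71)(0−1) = 92/71
ω_r/ω_c = 92/71

92/71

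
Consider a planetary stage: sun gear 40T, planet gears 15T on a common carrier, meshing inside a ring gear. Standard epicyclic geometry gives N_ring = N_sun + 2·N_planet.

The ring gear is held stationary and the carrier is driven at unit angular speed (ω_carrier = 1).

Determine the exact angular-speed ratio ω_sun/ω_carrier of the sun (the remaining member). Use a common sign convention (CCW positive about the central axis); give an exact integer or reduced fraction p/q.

11/4

N_ring = 40 + 2·15 = 70
40(ω_s−ω_c) = −70(ω_r−ω_c),  ω_r=0, ω_c=1
ω_s = 1 − (70/40)(0−1) = 11/4
ω_s/ω_c = 11/4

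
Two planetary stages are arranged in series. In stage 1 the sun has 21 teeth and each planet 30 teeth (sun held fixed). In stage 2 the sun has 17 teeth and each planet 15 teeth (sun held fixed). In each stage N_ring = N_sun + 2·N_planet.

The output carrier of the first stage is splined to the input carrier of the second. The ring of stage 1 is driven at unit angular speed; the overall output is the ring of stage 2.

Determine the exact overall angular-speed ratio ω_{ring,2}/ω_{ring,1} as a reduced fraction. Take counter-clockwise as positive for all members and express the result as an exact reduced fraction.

864/799

Stage 1: N_ring = 21 + 2·30 = 81
Stage 1: 21(ω_s−ω_c) = −81(ω_r−ω_c),  ω_s=0, ω_r=1
Stage 1: 21(0−ω_c) = −81(1−ω_c)  ⇒  102ω_c = 81  ⇒  ω_c = 27/34
  ⇒ ω_c¹/ω_r¹ = 27/34
Stage 2: N_ring = 17 + 2·15 = 47
Stage 2: 17(ω_s−ω_c) = −47(ω_r−ω_c),  ω_s=0, ω_c=1
Stage 2: ω_r = 1 − (17/47)(0−1) = 64/47
  ⇒ ω_r²/ω_c² = 64/47
Coupling ω_c² = ω_c¹ ⇒ overall = 27/34 × 64/47 = 864/799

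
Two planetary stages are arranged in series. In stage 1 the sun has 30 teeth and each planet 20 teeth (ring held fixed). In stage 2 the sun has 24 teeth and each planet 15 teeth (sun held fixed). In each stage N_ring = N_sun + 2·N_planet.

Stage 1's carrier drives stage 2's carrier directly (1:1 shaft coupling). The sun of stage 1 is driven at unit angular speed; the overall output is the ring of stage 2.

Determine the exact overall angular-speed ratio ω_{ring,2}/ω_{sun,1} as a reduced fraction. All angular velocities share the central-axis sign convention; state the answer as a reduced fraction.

Stage 1: N_ring = 30 + 2·20 = 70
Stage 1: 30(ω_s−ω_c) = −70(ω_r−ω_c),  ω_r=0, ω_s=1
Stage 1: 30(1−ω_c) = −70(0−ω_c)  ⇒  100ω_c = 30  ⇒  ω_c = 3/10
  ⇒ ω_c¹/ω_s¹ = 3/10
Stage 2: N_ring = 24 + 2·15 = 54
Stage 2: 24(ω_s−ω_c) = −54(ω_r−ω_c),  ω_s=0, ω_c=1
Stage 2: ω_r = 1 − (24/54)(0−1) = 13/9
  ⇒ ω_r²/ω_c² = 13/9
Coupling ω_c² = ω_c¹ ⇒ overall = 3/10 × 13/9 = 13/30

13/30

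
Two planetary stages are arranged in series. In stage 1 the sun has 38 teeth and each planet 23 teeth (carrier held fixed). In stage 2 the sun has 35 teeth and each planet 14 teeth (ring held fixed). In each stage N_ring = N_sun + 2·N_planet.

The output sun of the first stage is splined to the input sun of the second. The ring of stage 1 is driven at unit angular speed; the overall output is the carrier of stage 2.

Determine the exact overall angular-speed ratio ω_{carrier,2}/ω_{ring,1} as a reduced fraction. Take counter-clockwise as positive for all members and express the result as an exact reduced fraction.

-15/19

Stage 1: N_ring = 38 + 2·23 = 84
Stage 1: 38(ω_s−ω_c) = −84(ω_r−ω_c),  ω_c=0, ω_r=1
Stage 1: ω_s = 0 − (84/38)(1−0) = -42/19
  ⇒ ω_s¹/ω_r¹ = -42/19
Stage 2: N_ring = 35 + 2·14 = 63
Stage 2: 35(ω_s−ω_c) = −63(ω_r−ω_c),  ω_r=0, ω_s=1
Stage 2: 35(1−ω_c) = −63(0−ω_c)  ⇒  98ω_c = 35  ⇒  ω_c = 5/14
  ⇒ ω_c²/ω_s² = 5/14
Coupling ω_s² = ω_s¹ ⇒ overall = -42/19 × 5/14 = -15/19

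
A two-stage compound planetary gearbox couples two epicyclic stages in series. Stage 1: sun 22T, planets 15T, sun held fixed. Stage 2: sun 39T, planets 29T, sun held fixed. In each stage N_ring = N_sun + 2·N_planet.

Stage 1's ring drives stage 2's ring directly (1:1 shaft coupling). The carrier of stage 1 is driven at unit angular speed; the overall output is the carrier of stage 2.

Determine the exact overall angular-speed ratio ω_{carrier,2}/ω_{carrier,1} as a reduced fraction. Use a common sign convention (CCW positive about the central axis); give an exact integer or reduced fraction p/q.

Stage 1: N_ring = 22 + 2·15 = 52
Stage 1: 22(ω_s−ω_c) = −52(ω_r−ω_c),  ω_s=0, ω_c=1
Stage 1: ω_r = 1 − (22/52)(0−1) = 37/26
  ⇒ ω_r¹/ω_c¹ = 37/26
Stage 2: N_ring = 39 + 2·29 = 97
Stage 2: 39(ω_s−ω_c) = −97(ω_r−ω_c),  ω_s=0, ω_r=1
Stage 2: 39(0−ω_c) = −97(1−ω_c)  ⇒  136ω_c = 97  ⇒  ω_c = 97/136
  ⇒ ω_c²/ω_r² = 97/136
Coupling ω_r² = ω_r¹ ⇒ overall = 37/26 × 97/136 = 3589/3536

3589/3536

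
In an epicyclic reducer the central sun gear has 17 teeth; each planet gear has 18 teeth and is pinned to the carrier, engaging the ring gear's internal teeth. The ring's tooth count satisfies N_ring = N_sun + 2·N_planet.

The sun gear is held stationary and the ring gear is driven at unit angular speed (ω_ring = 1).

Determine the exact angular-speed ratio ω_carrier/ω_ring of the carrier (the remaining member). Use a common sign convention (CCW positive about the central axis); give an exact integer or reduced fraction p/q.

N_ring = 17 + 2·18 = 53
17(ω_s−ω_c) = −53(ω_r−ω_c),  ω_s=0, ω_r=1
17(0−ω_c) = −53(1−ω_c)  ⇒  70ω_c = 53  ⇒  ω_c = 53/70
ω_c/ω_r = 53/70

53/70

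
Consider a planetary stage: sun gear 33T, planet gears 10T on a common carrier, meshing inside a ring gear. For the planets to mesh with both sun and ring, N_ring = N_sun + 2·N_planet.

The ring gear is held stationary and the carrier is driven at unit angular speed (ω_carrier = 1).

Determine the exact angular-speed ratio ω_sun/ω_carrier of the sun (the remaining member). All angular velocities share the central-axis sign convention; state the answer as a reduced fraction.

86/33

N_ring = 33 + 2·10 = 53
33(ω_s−ω_c) = −53(ω_r−ω_c),  ω_r=0, ω_c=1
ω_s = 1 − (53/33)(0−1) = 86/33
ω_s/ω_c = 86/33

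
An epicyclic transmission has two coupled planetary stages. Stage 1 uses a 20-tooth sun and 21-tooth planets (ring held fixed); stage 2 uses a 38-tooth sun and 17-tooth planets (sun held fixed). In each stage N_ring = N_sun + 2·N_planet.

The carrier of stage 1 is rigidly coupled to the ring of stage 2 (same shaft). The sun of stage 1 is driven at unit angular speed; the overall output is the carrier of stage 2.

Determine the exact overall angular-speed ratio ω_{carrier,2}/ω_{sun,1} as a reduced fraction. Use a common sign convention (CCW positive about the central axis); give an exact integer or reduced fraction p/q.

Stage 1: N_ring = 20 + 2·21 = 62
Stage 1: 20(ω_s−ω_c) = −62(ω_r−ω_c),  ω_r=0, ω_s=1
Stage 1: 20(1−ω_c) = −62(0−ω_c)  ⇒  82ω_c = 20  ⇒  ω_c = 10/41
  ⇒ ω_c¹/ω_s¹ = 10/41
Stage 2: N_ring = 38 + 2·17 = 72
Stage 2: 38(ω_s−ω_c) = −72(ω_r−ω_c),  ω_s=0, ω_r=1
Stage 2: 38(0−ω_c) = −72(1−ω_c)  ⇒  110ω_c = 72  ⇒  ω_c = 36/55
  ⇒ ω_c²/ω_r² = 36/55
Coupling ω_r² = ω_c¹ ⇒ overall = 10/41 × 36/55 = 72/451

72/451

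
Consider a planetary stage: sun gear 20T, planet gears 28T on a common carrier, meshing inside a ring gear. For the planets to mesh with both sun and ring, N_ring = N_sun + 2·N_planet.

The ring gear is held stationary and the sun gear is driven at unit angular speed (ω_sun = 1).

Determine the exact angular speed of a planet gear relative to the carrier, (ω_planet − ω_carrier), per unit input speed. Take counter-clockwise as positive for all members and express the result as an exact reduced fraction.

N_ring = 20 + 2·28 = 76
20(ω_s−ω_c) = −76(ω_r−ω_c),  ω_r=0, ω_s=1
20(1−ω_c) = −76(0−ω_c)  ⇒  96ω_c = 20  ⇒  ω_c = 5/24
sun–planet: 20·(1−5/24) = −28·(ω_p−ω_c)  ⇒  ω_p−ω_c = −(20/28)·(19/24) = -95/168

-95/168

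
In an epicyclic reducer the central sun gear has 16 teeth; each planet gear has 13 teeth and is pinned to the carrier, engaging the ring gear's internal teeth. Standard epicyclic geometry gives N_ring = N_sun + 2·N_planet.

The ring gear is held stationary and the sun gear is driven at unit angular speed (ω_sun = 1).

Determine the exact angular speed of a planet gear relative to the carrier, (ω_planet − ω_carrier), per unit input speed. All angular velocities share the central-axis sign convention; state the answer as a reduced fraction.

N_ring = 16 + 2·13 = 42
16(ω_s−ω_c) = −42(ω_r−ω_c),  ω_r=0, ω_s=1
16(1−ω_c) = −42(0−ω_c)  ⇒  58ω_c = 16  ⇒  ω_c = 8/29
sun–planet: 16·(1−8/29) = −13·(ω_p−ω_c)  ⇒  ω_p−ω_c = −(16/13)·(21/29) = -336/377

-336/377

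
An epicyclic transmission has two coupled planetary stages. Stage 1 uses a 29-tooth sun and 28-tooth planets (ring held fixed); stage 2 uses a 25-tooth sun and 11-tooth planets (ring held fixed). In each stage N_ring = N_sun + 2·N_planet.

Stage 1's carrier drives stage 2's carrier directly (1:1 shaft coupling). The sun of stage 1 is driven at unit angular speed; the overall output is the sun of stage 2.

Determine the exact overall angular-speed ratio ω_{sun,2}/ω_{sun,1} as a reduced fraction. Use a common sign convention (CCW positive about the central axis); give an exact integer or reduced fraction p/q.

Stage 1: N_ring = 29 + 2·28 = 85
Stage 1: 29(ω_s−ω_c) = −85(ω_r−ω_c),  ω_r=0, ω_s=1
Stage 1: 29(1−ω_c) = −85(0−ω_c)  ⇒  114ω_c = 29  ⇒  ω_c = 29/114
  ⇒ ω_c¹/ω_s¹ = 29/114
Stage 2: N_ring = 25 + 2·11 = 47
Stage 2: 25(ω_s−ω_c) = −47(ω_r−ω_c),  ω_r=0, ω_c=1
Stage 2: ω_s = 1 − (47/25)(0−1) = 72/25
  ⇒ ω_s²/ω_c² = 72/25
Coupling ω_c² = ω_c¹ ⇒ overall = 29/114 × 72/25 = 348/475

348/475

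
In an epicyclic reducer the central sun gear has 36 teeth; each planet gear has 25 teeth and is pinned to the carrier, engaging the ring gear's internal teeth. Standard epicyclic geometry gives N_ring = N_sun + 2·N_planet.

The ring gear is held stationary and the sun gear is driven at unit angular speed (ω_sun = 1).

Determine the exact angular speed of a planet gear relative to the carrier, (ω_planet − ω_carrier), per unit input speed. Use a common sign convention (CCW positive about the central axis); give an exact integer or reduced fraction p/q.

-1548/1525

N_ring = 36 + 2·25 = 86
36(ω_s−ω_c) = −86(ω_r−ω_c),  ω_r=0, ω_s=1
36(1−ω_c) = −86(0−ω_c)  ⇒  122ω_c = 36  ⇒  ω_c = 18/61
sun–planet: 36·(1−18/61) = −25·(ω_p−ω_c)  ⇒  ω_p−ω_c = −(36/25)·(43/61) = -1548/1525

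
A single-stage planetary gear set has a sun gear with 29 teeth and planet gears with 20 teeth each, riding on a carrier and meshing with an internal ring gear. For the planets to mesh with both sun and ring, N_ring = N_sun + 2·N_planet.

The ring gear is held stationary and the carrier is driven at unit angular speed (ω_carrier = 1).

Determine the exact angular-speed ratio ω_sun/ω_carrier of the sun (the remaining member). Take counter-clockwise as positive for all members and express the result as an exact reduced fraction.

98/29

N_ring = 29 + 2·20 = 69
29(ω_s−ω_c) = −69(ω_r−ω_c),  ω_r=0, ω_c=1
ω_s = 1 − (69/29)(0−1) = 98/29
ω_s/ω_c = 98/29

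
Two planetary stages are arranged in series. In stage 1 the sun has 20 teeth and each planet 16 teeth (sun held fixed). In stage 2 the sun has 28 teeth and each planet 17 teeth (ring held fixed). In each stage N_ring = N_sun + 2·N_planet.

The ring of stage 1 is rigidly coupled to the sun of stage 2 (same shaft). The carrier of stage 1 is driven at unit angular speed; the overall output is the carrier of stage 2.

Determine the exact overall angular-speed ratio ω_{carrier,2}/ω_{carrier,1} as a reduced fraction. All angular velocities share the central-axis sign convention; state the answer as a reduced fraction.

28/65

Stage 1: N_ring = 20 + 2·16 = 52
Stage 1: 20(ω_s−ω_c) = −52(ω_r−ω_c),  ω_s=0, ω_c=1
Stage 1: ω_r = 1 − (20/52)(0−1) = 18/13
  ⇒ ω_r¹/ω_c¹ = 18/13
Stage 2: N_ring = 28 + 2·17 = 62
Stage 2: 28(ω_s−ω_c) = −62(ω_r−ω_c),  ω_r=0, ω_s=1
Stage 2: 28(1−ω_c) = −62(0−ω_c)  ⇒  90ω_c = 28  ⇒  ω_c = 14/45
  ⇒ ω_c²/ω_s² = 14/45
Coupling ω_s² = ω_r¹ ⇒ overall = 18/13 × 14/45 = 28/65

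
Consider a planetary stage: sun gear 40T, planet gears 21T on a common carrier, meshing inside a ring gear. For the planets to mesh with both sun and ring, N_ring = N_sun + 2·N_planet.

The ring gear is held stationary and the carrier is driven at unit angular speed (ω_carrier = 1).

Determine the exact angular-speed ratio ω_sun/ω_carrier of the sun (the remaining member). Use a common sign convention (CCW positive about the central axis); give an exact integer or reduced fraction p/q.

N_ring = 40 + 2·21 = 82
40(ω_s−ω_c) = −82(ω_r−ω_c),  ω_r=0, ω_c=1
ω_s = 1 − (82/40)(0−1) = 61/20
ω_s/ω_c = 61/20

61/20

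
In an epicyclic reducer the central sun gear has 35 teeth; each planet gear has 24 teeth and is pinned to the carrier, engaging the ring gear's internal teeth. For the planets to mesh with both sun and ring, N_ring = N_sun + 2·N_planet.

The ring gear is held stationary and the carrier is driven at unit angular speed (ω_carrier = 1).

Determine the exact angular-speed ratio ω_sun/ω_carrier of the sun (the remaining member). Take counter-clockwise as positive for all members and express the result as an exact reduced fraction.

N_ring = 35 + 2·24 = 83
35(ω_s−ω_c) = −83(ω_r−ω_c),  ω_r=0, ω_c=1
ω_s = 1 − (83/35)(0−1) = 118/35
ω_s/ω_c = 118/35

118/35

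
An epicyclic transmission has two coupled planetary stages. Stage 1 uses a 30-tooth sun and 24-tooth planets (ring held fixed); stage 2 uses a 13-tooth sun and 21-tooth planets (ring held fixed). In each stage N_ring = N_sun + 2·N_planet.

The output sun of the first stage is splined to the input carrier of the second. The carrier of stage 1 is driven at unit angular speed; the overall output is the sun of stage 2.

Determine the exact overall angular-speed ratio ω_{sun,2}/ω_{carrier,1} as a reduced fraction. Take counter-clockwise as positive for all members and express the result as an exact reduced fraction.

1224/65

Stage 1: N_ring = 30 + 2·24 = 78
Stage 1: 30(ω_s−ω_c) = −78(ω_r−ω_c),  ω_r=0, ω_c=1
Stage 1: ω_s = 1 − (78/30)(0−1) = 18/5
  ⇒ ω_s¹/ω_c¹ = 18/5
Stage 2: N_ring = 13 + 2·21 = 55
Stage 2: 13(ω_s−ω_c) = −55(ω_r−ω_c),  ω_r=0, ω_c=1
Stage 2: ω_s = 1 − (55/13)(0−1) = 68/13
  ⇒ ω_s²/ω_c² = 68/13
Coupling ω_c² = ω_s¹ ⇒ overall = 18/5 × 68/13 = 1224/65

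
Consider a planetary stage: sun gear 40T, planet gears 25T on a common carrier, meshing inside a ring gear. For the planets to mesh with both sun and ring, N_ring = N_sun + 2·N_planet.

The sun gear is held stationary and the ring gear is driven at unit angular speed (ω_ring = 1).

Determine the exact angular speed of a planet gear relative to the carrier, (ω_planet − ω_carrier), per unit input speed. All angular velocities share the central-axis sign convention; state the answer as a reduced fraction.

72/65

N_ring = 40 + 2·25 = 90
40(ω_s−ω_c) = −90(ω_r−ω_c),  ω_s=0, ω_r=1
40(0−ω_c) = −90(1−ω_c)  ⇒  130ω_c = 90  ⇒  ω_c = 9/13
sun–planet: 40·(0−9/13) = −25·(ω_p−ω_c)  ⇒  ω_p−ω_c = −(40/25)·(-9/13) = 72/65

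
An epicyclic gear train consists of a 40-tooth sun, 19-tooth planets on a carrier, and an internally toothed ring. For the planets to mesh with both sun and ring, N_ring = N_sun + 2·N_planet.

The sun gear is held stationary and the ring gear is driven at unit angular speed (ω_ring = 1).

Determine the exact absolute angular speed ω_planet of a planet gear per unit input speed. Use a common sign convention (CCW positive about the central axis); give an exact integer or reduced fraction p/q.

N_ring = 40 + 2·19 = 78
40(ω_s−ω_c) = −78(ω_r−ω_c),  ω_s=0, ω_r=1
40(0−ω_c) = −78(1−ω_c)  ⇒  118ω_c = 78  ⇒  ω_c = 39/59
sun–planet: 40·(0−39/59) = −19·(ω_p−ω_c)  ⇒  ω_p−ω_c = −(40/19)·(-39/59) = 1560/1121
ω_p = 39/59 + 1560/1121 = 39/19

39/19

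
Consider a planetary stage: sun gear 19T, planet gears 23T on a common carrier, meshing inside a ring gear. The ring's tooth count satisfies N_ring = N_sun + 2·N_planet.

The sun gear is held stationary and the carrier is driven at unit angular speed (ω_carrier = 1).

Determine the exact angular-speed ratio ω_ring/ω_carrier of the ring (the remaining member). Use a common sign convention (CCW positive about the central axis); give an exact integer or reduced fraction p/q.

N_ring = 19 + 2·23 = 65
19(ω_s−ω_c) = −65(ω_r−ω_c),  ω_s=0, ω_c=1
ω_r = 1 − (19/65)(0−1) = 84/65
ω_r/ω_c = 84/65

84/65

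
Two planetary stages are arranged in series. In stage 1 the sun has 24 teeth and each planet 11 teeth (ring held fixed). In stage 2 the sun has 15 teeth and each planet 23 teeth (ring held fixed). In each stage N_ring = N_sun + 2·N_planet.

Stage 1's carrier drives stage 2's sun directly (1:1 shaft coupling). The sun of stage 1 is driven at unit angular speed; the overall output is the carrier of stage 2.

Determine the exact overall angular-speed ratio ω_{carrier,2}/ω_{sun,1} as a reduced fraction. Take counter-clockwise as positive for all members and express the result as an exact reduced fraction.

9/133

Stage 1: N_ring = 24 + 2·11 = 46
Stage 1: 24(ω_s−ω_c) = −46(ω_r−ω_c),  ω_r=0, ω_s=1
Stage 1: 24(1−ω_c) = −46(0−ω_c)  ⇒  70ω_c = 24  ⇒  ω_c = 12/35
  ⇒ ω_c¹/ω_s¹ = 12/35
Stage 2: N_ring = 15 + 2·23 = 61
Stage 2: 15(ω_s−ω_c) = −61(ω_r−ω_c),  ω_r=0, ω_s=1
Stage 2: 15(1−ω_c) = −61(0−ω_c)  ⇒  76ω_c = 15  ⇒  ω_c = 15/76
  ⇒ ω_c²/ω_s² = 15/76
Coupling ω_s² = ω_c¹ ⇒ overall = 12/35 × 15/76 = 9/133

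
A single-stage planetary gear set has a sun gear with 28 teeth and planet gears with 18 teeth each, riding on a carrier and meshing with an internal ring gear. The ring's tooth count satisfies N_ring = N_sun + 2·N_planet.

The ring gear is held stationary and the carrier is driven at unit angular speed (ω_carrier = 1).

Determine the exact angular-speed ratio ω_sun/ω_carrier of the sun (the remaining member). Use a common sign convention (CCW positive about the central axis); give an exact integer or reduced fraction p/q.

N_ring = 28 + 2·18 = 64
28(ω_s−ω_c) = −64(ω_r−ω_c),  ω_r=0, ω_c=1
ω_s = 1 − (64/28)(0−1) = 23/7
ω_s/ω_c = 23/7

23/7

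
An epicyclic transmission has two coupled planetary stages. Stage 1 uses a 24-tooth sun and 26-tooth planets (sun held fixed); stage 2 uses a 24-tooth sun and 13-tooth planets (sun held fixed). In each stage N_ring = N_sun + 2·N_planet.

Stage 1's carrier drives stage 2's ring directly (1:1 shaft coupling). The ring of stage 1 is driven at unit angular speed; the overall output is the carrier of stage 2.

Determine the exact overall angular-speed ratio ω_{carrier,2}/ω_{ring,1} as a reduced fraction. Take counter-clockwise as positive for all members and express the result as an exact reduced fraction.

Stage 1: N_ring = 24 + 2·26 = 76
Stage 1: 24(ω_s−ω_c) = −76(ω_r−ω_c),  ω_s=0, ω_r=1
Stage 1: 24(0−ω_c) = −76(1−ω_c)  ⇒  100ω_c = 76  ⇒  ω_c = 19/25
  ⇒ ω_c¹/ω_r¹ = 19/25
Stage 2: N_ring = 24 + 2·13 = 50
Stage 2: 24(ω_s−ω_c) = −50(ω_r−ω_c),  ω_s=0, ω_r=1
Stage 2: 24(0−ω_c) = −50(1−ω_c)  ⇒  74ω_c = 50  ⇒  ω_c = 25/37
  ⇒ ω_c²/ω_r² = 25/37
Coupling ω_r² = ω_c¹ ⇒ overall = 19/25 × 25/37 = 19/37

19/37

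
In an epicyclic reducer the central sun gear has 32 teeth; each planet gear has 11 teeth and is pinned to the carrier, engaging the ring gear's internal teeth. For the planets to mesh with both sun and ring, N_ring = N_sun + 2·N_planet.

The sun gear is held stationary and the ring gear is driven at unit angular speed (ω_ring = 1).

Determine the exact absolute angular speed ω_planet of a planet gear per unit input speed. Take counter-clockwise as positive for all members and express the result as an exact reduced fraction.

27/11

N_ring = 32 + 2·11 = 54
32(ω_s−ω_c) = −54(ω_r−ω_c),  ω_s=0, ω_r=1
32(0−ω_c) = −54(1−ω_c)  ⇒  86ω_c = 54  ⇒  ω_c = 27/43
sun–planet: 32·(0−27/43) = −11·(ω_p−ω_c)  ⇒  ω_p−ω_c = −(32/11)·(-27/43) = 864/473
ω_p = 27/43 + 864/473 = 27/11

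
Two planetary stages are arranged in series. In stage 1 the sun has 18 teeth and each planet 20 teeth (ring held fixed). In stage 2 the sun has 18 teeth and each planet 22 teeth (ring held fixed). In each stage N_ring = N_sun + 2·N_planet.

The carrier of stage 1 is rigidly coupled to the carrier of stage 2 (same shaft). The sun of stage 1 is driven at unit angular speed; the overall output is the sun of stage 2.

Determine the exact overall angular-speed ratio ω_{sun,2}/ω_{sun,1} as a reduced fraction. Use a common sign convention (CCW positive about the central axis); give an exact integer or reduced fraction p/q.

Stage 1: N_ring = 18 + 2·20 = 58
Stage 1: 18(ω_s−ω_c) = −58(ω_r−ω_c),  ω_r=0, ω_s=1
Stage 1: 18(1−ω_c) = −58(0−ω_c)  ⇒  76ω_c = 18  ⇒  ω_c = 9/38
  ⇒ ω_c¹/ω_s¹ = 9/38
Stage 2: N_ring = 18 + 2·22 = 62
Stage 2: 18(ω_s−ω_c) = −62(ω_r−ω_c),  ω_r=0, ω_c=1
Stage 2: ω_s = 1 − (62/18)(0−1) = 40/9
  ⇒ ω_s²/ω_c² = 40/9
Coupling ω_c² = ω_c¹ ⇒ overall = 9/38 × 40/9 = 20/19

20/19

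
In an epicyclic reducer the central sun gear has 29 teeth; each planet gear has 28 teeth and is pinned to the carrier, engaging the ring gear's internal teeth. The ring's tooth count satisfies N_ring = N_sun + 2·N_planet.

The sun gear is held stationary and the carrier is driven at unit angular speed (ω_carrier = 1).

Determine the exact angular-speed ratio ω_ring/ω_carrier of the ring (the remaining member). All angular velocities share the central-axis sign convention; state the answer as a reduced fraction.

114/85

N_ring = 29 + 2·28 = 85
29(ω_s−ω_c) = −85(ω_r−ω_c),  ω_s=0, ω_c=1
ω_r = 1 − (29/85)(0−1) = 114/85
ω_r/ω_c = 114/85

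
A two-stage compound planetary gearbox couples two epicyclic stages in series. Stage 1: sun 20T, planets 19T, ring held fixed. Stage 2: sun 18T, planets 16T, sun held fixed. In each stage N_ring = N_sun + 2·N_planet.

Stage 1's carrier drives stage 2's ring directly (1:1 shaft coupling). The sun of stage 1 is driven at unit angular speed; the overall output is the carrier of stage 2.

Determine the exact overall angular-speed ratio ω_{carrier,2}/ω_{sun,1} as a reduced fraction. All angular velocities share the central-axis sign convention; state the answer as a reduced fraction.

Stage 1: N_ring = 20 + 2·19 = 58
Stage 1: 20(ω_s−ω_c) = −58(ω_r−ω_c),  ω_r=0, ω_s=1
Stage 1: 20(1−ω_c) = −58(0−ω_c)  ⇒  78ω_c = 20  ⇒  ω_c = 10/39
  ⇒ ω_c¹/ω_s¹ = 10/39
Stage 2: N_ring = 18 + 2·16 = 50
Stage 2: 18(ω_s−ω_c) = −50(ω_r−ω_c),  ω_s=0, ω_r=1
Stage 2: 18(0−ω_c) = −50(1−ω_c)  ⇒  68ω_c = 50  ⇒  ω_c = 25/34
  ⇒ ω_c²/ω_r² = 25/34
Coupling ω_r² = ω_c¹ ⇒ overall = 10/39 × 25/34 = 125/663

125/663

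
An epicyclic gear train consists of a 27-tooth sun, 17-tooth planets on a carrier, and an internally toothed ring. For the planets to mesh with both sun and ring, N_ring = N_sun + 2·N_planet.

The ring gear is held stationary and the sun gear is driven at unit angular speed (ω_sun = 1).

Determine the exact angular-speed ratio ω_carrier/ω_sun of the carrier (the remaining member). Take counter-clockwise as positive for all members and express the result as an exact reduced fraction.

27/88

N_ring = 27 + 2·17 = 61
27(ω_s−ω_c) = −61(ω_r−ω_c),  ω_r=0, ω_s=1
27(1−ω_c) = −61(0−ω_c)  ⇒  88ω_c = 27  ⇒  ω_c = 27/88
ω_c/ω_s = 27/88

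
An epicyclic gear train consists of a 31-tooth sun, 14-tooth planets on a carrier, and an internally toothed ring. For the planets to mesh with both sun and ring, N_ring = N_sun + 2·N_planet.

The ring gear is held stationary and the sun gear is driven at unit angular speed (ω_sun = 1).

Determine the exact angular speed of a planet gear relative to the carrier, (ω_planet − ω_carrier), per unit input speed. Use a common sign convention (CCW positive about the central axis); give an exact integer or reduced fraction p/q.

-1829/1260

N_ring = 31 + 2·14 = 59
31(ω_s−ω_c) = −59(ω_r−ω_c),  ω_r=0, ω_s=1
31(1−ω_c) = −59(0−ω_c)  ⇒  90ω_c = 31  ⇒  ω_c = 31/90
sun–planet: 31·(1−31/90) = −14·(ω_p−ω_c)  ⇒  ω_p−ω_c = −(31/14)·(59/90) = -1829/1260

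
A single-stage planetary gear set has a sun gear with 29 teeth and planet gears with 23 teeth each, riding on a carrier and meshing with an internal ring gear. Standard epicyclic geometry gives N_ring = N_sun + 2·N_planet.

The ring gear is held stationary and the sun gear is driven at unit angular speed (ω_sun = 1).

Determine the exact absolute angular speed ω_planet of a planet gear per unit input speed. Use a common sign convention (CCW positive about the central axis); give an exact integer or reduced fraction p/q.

N_ring = 29 + 2·23 = 75
29(ω_s−ω_c) = −75(ω_r−ω_c),  ω_r=0, ω_s=1
29(1−ω_c) = −75(0−ω_c)  ⇒  104ω_c = 29  ⇒  ω_c = 29/104
sun–planet: 29·(1−29/104) = −23·(ω_p−ω_c)  ⇒  ω_p−ω_c = −(29/23)·(75/104) = -2175/2392
ω_p = 29/104 − 2175/2392 = -29/46

-29/46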